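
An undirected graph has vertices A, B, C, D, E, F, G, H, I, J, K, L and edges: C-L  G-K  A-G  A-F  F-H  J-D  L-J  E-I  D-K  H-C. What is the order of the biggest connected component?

9

B is isolated — a component by itself.
Starting from E we can reach E, I. That is one component of size 2.
Starting from A we can reach A, C, D, F, G, H, J, K, L. That is one component of size 9.
The largest has 9 vertices.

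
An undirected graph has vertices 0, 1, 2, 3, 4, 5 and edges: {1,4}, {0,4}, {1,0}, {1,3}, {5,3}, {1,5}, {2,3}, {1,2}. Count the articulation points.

1

Removing 1 increases the component count from 1 to 2, so 1 is a cut vertex.
By contrast removing 3 leaves 1 component; it is not a cut vertex. No other vertex is a cut vertex either.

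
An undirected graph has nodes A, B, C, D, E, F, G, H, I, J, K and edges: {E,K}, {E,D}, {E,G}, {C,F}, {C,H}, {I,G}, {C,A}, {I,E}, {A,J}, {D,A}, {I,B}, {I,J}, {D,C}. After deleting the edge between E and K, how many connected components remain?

Before removal there is 1 component.
E-K is a bridge — removing it separates E's side from K's side.
After removal: 2 components.

2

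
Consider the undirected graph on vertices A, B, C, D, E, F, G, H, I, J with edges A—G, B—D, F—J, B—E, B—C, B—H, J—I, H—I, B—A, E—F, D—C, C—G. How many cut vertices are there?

Removing B increases the component count from 1 to 2, so B is a cut vertex.
By contrast removing C leaves 1 component; it is not a cut vertex. No other vertex is a cut vertex either.

1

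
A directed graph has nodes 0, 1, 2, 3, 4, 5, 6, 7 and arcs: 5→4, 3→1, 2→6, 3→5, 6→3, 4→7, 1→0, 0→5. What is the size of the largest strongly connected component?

{3} is an SCC by itself.
{4} is an SCC by itself.
{7} is an SCC by itself.
{1} is an SCC by itself.
{6} is an SCC by itself.
(and 3 more singleton SCCs)
The largest has 1 vertex.

1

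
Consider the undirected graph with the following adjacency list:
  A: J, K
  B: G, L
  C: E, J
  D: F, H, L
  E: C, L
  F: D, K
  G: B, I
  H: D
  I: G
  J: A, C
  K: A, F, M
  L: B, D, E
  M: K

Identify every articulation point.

B, D, G, K, L

Removing B increases the component count from 1 to 2, so B is a cut vertex.
Removing D increases the component count from 1 to 2, so D is a cut vertex.
Removing G increases the component count from 1 to 2, so G is a cut vertex.
Likewise K, L are cut vertices.
By contrast removing A leaves 1 component; it is not a cut vertex. No other vertex is a cut vertex either.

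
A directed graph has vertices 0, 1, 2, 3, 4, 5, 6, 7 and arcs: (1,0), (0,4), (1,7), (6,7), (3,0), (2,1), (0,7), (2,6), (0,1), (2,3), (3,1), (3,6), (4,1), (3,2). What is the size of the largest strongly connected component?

3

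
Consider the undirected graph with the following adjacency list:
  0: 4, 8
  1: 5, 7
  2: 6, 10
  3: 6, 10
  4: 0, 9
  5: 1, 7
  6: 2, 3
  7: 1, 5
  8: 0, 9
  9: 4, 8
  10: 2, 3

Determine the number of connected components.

3

Starting from 1 we can reach 1, 5, 7. That is one component of size 3.
Starting from 0 we can reach 0, 4, 8, 9. That is one component of size 4.
Starting from 2 we can reach 2, 3, 6, 10. That is one component of size 4.
Total: 3 components.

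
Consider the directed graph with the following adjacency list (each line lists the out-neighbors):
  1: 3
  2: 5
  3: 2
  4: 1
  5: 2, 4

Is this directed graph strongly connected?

From 1 we can reach every vertex (1, 2, 3, 4, 5), and every vertex can reach 1 (1, 2, 3, 4, 5). So the whole graph is one strongly connected component.

Yes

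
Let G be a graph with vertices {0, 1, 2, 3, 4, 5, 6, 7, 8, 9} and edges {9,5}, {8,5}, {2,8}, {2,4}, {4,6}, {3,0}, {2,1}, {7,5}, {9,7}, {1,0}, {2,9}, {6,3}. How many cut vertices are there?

1

Removing 2 increases the component count from 1 to 2, so 2 is a cut vertex.
By contrast removing 8 leaves 1 component; it is not a cut vertex. No other vertex is a cut vertex either.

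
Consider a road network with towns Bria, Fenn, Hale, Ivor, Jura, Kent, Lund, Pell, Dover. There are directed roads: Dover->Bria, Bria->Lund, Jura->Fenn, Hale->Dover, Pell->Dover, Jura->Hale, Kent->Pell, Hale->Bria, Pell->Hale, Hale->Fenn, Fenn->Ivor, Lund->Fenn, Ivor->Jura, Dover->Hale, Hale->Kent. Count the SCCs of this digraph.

1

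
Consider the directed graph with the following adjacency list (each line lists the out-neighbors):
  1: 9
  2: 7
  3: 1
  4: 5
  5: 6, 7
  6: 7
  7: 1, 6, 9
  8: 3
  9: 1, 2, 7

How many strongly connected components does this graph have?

5

{1, 2, 6, 7, 9} are all mutually reachable — one SCC of size 5.
{4} is an SCC by itself.
{3} is an SCC by itself.
{8} is an SCC by itself.
{5} is an SCC by itself.
That gives 5 strongly connected components.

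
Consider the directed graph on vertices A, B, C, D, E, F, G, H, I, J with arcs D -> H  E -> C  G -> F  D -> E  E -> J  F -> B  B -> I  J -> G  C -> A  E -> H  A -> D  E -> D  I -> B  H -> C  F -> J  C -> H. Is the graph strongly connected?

There is no directed path from F to A, so the graph is not strongly connected.

No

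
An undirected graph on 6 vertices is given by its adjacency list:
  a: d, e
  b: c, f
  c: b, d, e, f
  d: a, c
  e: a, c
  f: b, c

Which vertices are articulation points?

Removing c increases the component count from 1 to 2, so c is a cut vertex.
By contrast removing e leaves 1 component; it is not a cut vertex. No other vertex is a cut vertex either.

c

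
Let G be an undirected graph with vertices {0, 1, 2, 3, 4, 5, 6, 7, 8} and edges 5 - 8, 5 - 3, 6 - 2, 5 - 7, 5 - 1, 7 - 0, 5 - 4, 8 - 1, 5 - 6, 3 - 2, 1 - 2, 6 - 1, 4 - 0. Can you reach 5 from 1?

Yes

From 1 we can reach 0, 1, 2, 3, 4, 5, 6, 7, 8, which includes 5.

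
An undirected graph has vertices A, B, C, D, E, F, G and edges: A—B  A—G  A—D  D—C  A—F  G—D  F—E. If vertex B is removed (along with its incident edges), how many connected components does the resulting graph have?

With B gone, the remaining components are: {A, C, D, E, F, G}.
That is 1 component.

1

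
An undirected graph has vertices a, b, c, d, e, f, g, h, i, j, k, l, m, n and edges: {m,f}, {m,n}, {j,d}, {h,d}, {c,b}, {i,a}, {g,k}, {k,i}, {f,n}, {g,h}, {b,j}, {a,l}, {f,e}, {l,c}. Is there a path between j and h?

Yes

From j we can reach a, b, c, d, g, h, i, j, k, l, which includes h.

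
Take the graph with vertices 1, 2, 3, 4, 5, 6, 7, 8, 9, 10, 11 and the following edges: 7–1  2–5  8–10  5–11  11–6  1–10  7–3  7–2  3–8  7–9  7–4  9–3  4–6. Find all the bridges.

The edges on the cycle 7-2-5-11-6-4-7 are not bridges since each lies on that cycle.
Every edge lies on some cycle, so there are no bridges.

none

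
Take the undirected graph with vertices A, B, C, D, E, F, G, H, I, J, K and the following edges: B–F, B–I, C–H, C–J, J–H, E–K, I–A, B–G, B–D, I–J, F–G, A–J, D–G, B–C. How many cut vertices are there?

Removing B increases the component count from 2 to 3, so B is a cut vertex.
By contrast removing E leaves 2 components; it is not a cut vertex. No other vertex is a cut vertex either.

1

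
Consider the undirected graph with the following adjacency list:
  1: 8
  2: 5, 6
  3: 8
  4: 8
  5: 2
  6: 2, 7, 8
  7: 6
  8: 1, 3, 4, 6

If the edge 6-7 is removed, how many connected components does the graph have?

2

Before removal there is 1 component.
6-7 is a bridge — removing it separates 6's side from 7's side.
After removal: 2 components.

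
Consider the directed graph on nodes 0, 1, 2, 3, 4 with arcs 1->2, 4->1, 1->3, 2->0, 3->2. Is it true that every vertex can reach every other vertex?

There is no directed path from 3 to 1, so the graph is not strongly connected.

No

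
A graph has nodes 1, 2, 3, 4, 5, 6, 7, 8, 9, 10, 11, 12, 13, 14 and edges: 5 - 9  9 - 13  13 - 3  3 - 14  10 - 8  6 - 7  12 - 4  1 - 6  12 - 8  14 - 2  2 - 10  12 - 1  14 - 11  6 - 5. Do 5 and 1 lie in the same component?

From 5 we can reach 1, 2, 3, 4, 5, 6, 7, 8, 9, 10, 11, 12, 13, 14, which includes 1.

Yes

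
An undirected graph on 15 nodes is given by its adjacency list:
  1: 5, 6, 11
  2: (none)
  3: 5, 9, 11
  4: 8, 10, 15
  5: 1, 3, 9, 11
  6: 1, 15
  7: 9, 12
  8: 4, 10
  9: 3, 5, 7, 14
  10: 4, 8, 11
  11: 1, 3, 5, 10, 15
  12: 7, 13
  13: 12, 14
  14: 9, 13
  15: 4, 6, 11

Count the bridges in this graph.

The edges on the cycle 9-14-13-12-7-9 are not bridges since each lies on that cycle.
Every edge lies on some cycle, so there are no bridges.

0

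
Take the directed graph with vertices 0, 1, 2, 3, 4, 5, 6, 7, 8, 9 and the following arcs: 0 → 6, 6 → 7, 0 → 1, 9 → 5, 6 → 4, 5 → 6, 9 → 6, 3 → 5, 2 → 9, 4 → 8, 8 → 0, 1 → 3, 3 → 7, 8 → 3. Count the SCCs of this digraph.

4

{0, 1, 3, 4, 5, 6, 8} are all mutually reachable — one SCC of size 7.
{7} is an SCC by itself.
{9} is an SCC by itself.
{2} is an SCC by itself.
That gives 4 strongly connected components.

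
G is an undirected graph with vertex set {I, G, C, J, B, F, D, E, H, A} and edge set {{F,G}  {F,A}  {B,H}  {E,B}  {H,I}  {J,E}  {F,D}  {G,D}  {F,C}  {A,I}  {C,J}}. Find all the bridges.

The edges on the cycle F-G-D-F are not bridges since each lies on that cycle.
Every edge lies on some cycle, so there are no bridges.

none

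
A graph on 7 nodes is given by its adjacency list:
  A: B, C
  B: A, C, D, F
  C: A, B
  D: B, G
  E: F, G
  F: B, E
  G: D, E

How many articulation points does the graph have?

1

Removing B increases the component count from 1 to 2, so B is a cut vertex.
By contrast removing C leaves 1 component; it is not a cut vertex. No other vertex is a cut vertex either.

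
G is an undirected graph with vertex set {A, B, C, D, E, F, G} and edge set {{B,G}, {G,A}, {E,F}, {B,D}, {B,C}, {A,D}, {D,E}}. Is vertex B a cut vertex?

Yes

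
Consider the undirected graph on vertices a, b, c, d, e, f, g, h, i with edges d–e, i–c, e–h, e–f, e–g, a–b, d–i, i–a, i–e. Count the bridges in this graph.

The edges on the cycle d-i-e-d are not bridges since each lies on that cycle.
But removing f–e disconnects f from e; removing i–c disconnects i from c; removing e–h disconnects e from h; removing e–g disconnects e from g — these are bridges.
In total 6 edges are bridges.

6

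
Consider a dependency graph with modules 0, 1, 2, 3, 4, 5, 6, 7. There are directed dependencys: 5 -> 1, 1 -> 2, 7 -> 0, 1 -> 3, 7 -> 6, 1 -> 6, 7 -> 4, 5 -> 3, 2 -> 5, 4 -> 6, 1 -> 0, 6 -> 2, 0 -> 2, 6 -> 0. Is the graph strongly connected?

There is no directed path from 4 to 7, so the graph is not strongly connected.

No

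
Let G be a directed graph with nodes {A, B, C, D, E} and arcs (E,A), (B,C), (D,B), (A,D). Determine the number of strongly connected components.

{C} is an SCC by itself.
{D} is an SCC by itself.
{A} is an SCC by itself.
{E} is an SCC by itself.
{B} is an SCC by itself.
That gives 5 strongly connected components.

5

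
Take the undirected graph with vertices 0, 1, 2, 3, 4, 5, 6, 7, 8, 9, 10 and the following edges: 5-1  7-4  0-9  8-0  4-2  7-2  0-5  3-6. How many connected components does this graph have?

4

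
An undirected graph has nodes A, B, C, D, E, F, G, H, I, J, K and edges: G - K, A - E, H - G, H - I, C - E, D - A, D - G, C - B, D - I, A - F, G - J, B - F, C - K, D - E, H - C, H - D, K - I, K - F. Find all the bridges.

G-J

The edges on the cycle H-D-G-H are not bridges since each lies on that cycle.
But removing G - J disconnects G from J — this is a bridge.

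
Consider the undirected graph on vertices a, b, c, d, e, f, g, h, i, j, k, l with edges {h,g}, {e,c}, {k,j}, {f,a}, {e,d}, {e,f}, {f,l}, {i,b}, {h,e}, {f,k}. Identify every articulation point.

e, f, h, k

Removing e increases the component count from 2 to 5, so e is a cut vertex.
Removing f increases the component count from 2 to 5, so f is a cut vertex.
Removing h increases the component count from 2 to 3, so h is a cut vertex.
Likewise k is a cut vertex.
By contrast removing i leaves 2 components; it is not a cut vertex. No other vertex is a cut vertex either.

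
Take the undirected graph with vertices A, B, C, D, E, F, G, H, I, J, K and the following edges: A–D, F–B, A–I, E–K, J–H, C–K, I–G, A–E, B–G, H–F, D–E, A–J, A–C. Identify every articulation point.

A

Removing A increases the component count from 1 to 2, so A is a cut vertex.
By contrast removing D leaves 1 component; it is not a cut vertex. No other vertex is a cut vertex either.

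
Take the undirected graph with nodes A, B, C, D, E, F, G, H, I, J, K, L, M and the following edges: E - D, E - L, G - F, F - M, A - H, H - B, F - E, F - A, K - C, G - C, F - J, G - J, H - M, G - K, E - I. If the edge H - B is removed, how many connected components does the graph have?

2

Before removal there is 1 component.
H - B is a bridge — removing it separates H's side from B's side.
After removal: 2 components.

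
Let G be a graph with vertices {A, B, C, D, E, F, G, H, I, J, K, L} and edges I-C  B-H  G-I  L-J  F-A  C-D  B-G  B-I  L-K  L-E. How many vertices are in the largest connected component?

Starting from A we can reach A, F. That is one component of size 2.
Starting from E we can reach E, J, K, L. That is one component of size 4.
Starting from B we can reach B, C, D, G, H, I. That is one component of size 6.
The largest has 6 vertices.

6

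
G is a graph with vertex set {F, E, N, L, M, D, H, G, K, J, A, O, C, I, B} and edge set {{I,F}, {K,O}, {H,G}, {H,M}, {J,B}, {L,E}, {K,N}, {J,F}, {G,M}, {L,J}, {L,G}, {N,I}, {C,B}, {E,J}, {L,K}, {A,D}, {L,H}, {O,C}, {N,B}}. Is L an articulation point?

Yes

Deleting L raises the number of components from 2 to 3, so L is a cut vertex.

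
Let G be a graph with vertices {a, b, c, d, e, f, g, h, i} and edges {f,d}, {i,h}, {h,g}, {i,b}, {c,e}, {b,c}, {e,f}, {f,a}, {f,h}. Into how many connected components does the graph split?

1

Starting from a we can reach a, b, c, d, e, f, g, h, i. That is one component of size 9.
Total: 1 component.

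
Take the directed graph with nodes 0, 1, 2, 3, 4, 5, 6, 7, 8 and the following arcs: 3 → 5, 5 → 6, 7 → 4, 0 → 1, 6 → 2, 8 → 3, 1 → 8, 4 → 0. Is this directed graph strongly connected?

There is no directed path from 0 to 7, so the graph is not strongly connected.

No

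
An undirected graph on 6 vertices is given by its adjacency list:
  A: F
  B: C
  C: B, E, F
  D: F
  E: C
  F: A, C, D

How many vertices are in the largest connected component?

Starting from A we can reach A, B, C, D, E, F. That is one component of size 6.
The largest has 6 vertices.

6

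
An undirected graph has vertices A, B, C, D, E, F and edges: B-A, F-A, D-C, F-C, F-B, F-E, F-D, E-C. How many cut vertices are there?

1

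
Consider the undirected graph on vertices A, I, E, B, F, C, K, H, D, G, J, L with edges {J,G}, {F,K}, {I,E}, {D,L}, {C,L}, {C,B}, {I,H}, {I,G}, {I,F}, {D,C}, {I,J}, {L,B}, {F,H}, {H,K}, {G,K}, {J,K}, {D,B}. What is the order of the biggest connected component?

7

A is isolated — a component by itself.
Starting from B we can reach B, C, D, L. That is one component of size 4.
Starting from E we can reach E, F, G, H, I, J, K. That is one component of size 7.
The largest has 7 vertices.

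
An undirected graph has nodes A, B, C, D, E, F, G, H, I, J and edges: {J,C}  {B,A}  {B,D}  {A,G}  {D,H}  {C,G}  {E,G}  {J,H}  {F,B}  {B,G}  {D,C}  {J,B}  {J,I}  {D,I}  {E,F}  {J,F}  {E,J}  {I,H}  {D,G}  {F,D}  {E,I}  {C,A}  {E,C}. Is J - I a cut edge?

No

After removing J - I, the path J-E-I still connects them, so the edge is not a bridge.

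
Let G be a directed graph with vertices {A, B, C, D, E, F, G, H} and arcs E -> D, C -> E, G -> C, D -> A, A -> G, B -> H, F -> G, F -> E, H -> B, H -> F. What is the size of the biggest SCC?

5

{A, C, D, E, G} are all mutually reachable — one SCC of size 5.
{B, H} are all mutually reachable — one SCC of size 2.
{F} is an SCC by itself.
The largest has 5 vertices.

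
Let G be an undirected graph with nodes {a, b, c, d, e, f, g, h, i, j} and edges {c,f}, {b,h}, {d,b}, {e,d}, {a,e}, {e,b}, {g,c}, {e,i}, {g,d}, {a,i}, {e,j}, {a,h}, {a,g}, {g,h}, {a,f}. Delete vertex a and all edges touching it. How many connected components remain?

1

With a gone, the remaining components are: {b, c, d, e, f, g, h, i, j}.
That is 1 component.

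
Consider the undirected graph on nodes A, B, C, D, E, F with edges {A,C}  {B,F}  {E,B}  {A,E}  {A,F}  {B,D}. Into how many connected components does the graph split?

Starting from A we can reach A, B, C, D, E, F. That is one component of size 6.
Total: 1 component.

1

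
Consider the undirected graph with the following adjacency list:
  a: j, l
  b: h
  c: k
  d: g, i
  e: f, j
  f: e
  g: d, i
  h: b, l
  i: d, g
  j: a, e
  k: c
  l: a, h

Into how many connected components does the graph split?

Starting from c we can reach c, k. That is one component of size 2.
Starting from d we can reach d, g, i. That is one component of size 3.
Starting from a we can reach a, b, e, f, h, j, l. That is one component of size 7.
Total: 3 components.

3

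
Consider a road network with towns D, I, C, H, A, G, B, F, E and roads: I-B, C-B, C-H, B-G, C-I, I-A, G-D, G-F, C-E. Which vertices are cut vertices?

Removing B increases the component count from 1 to 2, so B is a cut vertex.
Removing C increases the component count from 1 to 3, so C is a cut vertex.
Removing G increases the component count from 1 to 3, so G is a cut vertex.
Likewise I is a cut vertex.
By contrast removing D leaves 1 component; it is not a cut vertex. No other vertex is a cut vertex either.

B, C, G, I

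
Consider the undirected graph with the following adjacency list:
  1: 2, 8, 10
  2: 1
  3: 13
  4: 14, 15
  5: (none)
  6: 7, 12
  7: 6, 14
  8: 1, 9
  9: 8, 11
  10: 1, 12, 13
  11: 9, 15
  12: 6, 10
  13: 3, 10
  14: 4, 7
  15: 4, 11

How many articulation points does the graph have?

3

Removing 1 increases the component count from 2 to 3, so 1 is a cut vertex.
Removing 10 increases the component count from 2 to 3, so 10 is a cut vertex.
Removing 13 increases the component count from 2 to 3, so 13 is a cut vertex.
By contrast removing 15 leaves 2 components; it is not a cut vertex. No other vertex is a cut vertex either.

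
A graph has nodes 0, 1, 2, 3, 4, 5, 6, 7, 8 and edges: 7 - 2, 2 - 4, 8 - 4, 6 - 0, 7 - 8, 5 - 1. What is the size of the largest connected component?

4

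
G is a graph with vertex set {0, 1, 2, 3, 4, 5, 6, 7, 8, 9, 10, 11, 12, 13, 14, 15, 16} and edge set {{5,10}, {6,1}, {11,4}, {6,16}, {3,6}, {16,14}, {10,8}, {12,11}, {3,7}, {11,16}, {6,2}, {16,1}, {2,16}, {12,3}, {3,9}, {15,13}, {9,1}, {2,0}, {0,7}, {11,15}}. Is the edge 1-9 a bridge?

No

After removing 1-9, the path 1-6-3-9 still connects them, so the edge is not a bridge.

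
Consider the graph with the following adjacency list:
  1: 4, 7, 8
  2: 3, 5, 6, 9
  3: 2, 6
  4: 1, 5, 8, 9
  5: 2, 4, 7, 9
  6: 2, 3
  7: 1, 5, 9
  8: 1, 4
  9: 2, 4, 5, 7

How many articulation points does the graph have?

1

Removing 2 increases the component count from 1 to 2, so 2 is a cut vertex.
By contrast removing 1 leaves 1 component; it is not a cut vertex. No other vertex is a cut vertex either.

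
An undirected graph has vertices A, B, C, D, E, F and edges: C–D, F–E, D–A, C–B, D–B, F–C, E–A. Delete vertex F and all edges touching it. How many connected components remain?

With F gone, the remaining components are: {A, B, C, D, E}.
That is 1 component.

1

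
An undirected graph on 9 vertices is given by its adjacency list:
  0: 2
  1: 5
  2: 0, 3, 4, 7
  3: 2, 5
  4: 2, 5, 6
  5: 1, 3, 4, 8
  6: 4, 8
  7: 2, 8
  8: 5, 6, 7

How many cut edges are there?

2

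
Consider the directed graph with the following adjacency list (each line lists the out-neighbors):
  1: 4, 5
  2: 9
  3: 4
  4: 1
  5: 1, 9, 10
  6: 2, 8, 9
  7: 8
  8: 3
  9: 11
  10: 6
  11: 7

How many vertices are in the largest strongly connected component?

{1, 2, 3, 4, 5, 6, 7, 8, 9, 10, 11} are all mutually reachable — one SCC of size 11.
The largest has 11 vertices.

11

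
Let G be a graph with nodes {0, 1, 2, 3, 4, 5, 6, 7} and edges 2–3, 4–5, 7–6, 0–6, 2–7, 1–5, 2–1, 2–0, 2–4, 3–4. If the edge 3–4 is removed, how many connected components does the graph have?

1

3 and 4 are still connected via 3-2-4, so the component count stays at 1.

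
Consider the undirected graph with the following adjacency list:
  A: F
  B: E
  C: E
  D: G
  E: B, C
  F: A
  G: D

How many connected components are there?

3

Starting from D we can reach D, G. That is one component of size 2.
Starting from A we can reach A, F. That is one component of size 2.
Starting from B we can reach B, C, E. That is one component of size 3.
Total: 3 components.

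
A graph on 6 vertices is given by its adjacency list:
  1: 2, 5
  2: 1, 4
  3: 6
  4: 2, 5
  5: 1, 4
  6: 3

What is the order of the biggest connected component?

Starting from 3 we can reach 3, 6. That is one component of size 2.
Starting from 1 we can reach 1, 2, 4, 5. That is one component of size 4.
The largest has 4 vertices.

4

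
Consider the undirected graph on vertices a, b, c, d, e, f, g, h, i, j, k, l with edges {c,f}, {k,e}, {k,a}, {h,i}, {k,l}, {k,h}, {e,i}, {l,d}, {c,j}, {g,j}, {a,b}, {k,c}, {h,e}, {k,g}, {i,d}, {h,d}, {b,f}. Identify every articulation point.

k

Removing k increases the component count from 1 to 2, so k is a cut vertex.
By contrast removing f leaves 1 component; it is not a cut vertex. No other vertex is a cut vertex either.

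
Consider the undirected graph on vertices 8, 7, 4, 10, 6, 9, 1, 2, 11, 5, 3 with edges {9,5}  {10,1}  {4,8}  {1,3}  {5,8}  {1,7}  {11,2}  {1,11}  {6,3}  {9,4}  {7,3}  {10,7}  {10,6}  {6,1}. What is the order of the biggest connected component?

Starting from 4 we can reach 4, 5, 8, 9. That is one component of size 4.
Starting from 1 we can reach 1, 2, 3, 6, 7, 10, 11. That is one component of size 7.
The largest has 7 vertices.

7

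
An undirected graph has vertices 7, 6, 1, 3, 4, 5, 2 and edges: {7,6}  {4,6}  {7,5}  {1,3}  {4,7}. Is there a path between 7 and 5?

Yes

From 7 we can reach 4, 5, 6, 7, which includes 5.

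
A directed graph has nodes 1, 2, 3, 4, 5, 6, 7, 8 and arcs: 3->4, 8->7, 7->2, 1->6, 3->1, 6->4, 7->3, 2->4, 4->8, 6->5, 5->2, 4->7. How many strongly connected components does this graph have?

{1, 2, 3, 4, 5, 6, 7, 8} are all mutually reachable — one SCC of size 8.
That gives 1 strongly connected component.

1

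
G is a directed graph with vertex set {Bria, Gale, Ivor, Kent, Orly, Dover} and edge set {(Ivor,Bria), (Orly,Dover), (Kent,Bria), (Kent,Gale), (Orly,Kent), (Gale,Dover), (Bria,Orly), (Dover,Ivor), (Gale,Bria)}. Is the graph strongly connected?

From Kent we can reach every vertex (Bria, Gale, Ivor, Kent, Orly, Dover), and every vertex can reach Kent (Bria, Gale, Ivor, Kent, Orly, Dover). So the whole graph is one strongly connected component.

Yes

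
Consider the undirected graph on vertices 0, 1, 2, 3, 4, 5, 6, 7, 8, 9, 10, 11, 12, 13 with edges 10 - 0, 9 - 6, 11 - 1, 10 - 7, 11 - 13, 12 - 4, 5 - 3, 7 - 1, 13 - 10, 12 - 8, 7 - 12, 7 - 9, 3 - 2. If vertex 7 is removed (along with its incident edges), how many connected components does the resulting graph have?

4

With 7 gone, the remaining components are: {6, 9}; {2, 3, 5}; {4, 8, 12}; {0, 1, 10, 11, 13}.
That is 4 components.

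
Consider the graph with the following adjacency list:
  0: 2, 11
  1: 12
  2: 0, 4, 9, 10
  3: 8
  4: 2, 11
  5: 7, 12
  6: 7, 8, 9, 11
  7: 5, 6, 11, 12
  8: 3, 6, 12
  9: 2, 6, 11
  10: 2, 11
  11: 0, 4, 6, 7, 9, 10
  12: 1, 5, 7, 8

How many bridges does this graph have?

2

The edges on the cycle 6-8-12-7-6 are not bridges since each lies on that cycle.
But removing 3-8 disconnects 3 from 8; removing 1-12 disconnects 1 from 12 — these are bridges.
That makes 2 bridges.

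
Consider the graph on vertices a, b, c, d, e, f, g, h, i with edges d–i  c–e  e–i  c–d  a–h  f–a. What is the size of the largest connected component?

4

b is isolated — a component by itself.
g is isolated — a component by itself.
Starting from a we can reach a, f, h. That is one component of size 3.
Starting from c we can reach c, d, e, i. That is one component of size 4.
The largest has 4 vertices.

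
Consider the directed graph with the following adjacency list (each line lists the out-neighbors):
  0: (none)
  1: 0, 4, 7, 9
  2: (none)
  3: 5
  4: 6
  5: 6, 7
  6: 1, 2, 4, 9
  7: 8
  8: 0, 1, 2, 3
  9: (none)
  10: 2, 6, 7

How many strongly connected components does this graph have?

{1, 3, 4, 5, 6, 7, 8} are all mutually reachable — one SCC of size 7.
{10} is an SCC by itself.
{2} is an SCC by itself.
{0} is an SCC by itself.
{9} is an SCC by itself.
That gives 5 strongly connected components.

5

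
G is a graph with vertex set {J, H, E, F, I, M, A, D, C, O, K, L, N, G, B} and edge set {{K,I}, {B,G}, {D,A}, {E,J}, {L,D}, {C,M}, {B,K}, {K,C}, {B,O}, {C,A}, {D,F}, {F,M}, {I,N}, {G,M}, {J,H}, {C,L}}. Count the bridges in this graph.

5

The edges on the cycle B-K-C-L-D-F-M-G-B are not bridges since each lies on that cycle.
But removing J - H disconnects J from H; removing I - K disconnects I from K; removing O - B disconnects O from B; removing I - N disconnects I from N — these are bridges.
In total 5 edges are bridges.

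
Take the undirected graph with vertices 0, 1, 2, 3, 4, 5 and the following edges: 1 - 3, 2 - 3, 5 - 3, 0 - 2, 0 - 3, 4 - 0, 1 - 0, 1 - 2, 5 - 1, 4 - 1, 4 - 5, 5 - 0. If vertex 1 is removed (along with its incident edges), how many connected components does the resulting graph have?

1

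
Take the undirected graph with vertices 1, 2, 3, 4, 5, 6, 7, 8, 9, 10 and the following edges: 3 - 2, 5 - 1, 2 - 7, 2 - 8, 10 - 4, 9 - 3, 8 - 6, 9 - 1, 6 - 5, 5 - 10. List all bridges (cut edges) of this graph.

10-4, 10-5, 2-7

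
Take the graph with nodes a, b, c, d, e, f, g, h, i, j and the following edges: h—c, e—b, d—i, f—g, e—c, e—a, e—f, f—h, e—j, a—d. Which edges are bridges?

The edges on the cycle e-f-h-c-e are not bridges since each lies on that cycle.
But removing f—g disconnects f from g; removing e—b disconnects e from b; removing d—i disconnects d from i; removing e—a disconnects e from a — these are bridges.
In total 6 edges are bridges.

a-d, a-e, b-e, d-i, e-j, f-g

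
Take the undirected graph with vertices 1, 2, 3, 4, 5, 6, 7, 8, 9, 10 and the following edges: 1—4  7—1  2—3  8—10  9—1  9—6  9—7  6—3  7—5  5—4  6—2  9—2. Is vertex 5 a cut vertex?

No

Deleting 5 leaves 2 components (was 2), so 5 is not a cut vertex.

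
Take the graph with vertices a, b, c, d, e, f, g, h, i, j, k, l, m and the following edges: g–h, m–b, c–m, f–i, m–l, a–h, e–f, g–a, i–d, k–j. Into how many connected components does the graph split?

4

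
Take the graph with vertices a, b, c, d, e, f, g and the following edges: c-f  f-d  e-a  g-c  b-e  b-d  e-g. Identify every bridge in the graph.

The edges on the cycle b-e-g-c-f-d-b are not bridges since each lies on that cycle.
But removing e-a disconnects e from a — this is a bridge.

a-e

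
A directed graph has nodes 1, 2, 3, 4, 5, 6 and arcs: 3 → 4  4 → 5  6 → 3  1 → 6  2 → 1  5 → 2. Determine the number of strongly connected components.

1

{1, 2, 3, 4, 5, 6} are all mutually reachable — one SCC of size 6.
That gives 1 strongly connected component.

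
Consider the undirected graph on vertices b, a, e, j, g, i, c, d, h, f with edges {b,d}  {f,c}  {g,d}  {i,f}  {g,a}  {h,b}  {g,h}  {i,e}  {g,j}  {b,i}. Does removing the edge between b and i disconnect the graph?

Removing b–i leaves no path between b and i: the component count goes from 1 to 2. So it is a bridge.

Yes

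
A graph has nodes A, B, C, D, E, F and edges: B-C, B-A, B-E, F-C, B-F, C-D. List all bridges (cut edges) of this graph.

The edges on the cycle B-F-C-B are not bridges since each lies on that cycle.
But removing C-D disconnects C from D; removing B-E disconnects B from E; removing B-A disconnects B from A — these are bridges.

A-B, B-E, C-D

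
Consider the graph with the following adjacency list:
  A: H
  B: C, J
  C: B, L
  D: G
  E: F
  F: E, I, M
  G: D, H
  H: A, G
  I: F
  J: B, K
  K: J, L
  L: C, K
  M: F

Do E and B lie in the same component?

No

The component containing E is {E, F, I, M}, and B is not in it.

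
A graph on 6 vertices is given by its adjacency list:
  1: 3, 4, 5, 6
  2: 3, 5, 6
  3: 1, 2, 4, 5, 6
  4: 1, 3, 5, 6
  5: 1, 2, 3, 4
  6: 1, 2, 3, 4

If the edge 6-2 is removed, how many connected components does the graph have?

1

6 and 2 are still connected via 6-3-2, so the component count stays at 1.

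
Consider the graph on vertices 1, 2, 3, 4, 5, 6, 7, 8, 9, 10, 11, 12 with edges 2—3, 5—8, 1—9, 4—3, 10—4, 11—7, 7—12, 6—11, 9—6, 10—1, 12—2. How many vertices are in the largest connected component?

10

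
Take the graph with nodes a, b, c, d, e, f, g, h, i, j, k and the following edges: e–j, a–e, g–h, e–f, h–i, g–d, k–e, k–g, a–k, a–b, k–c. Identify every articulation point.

a, e, g, h, k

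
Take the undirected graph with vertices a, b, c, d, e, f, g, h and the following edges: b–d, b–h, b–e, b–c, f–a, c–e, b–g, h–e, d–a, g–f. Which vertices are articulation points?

Removing b increases the component count from 1 to 2, so b is a cut vertex.
By contrast removing g leaves 1 component; it is not a cut vertex. No other vertex is a cut vertex either.

b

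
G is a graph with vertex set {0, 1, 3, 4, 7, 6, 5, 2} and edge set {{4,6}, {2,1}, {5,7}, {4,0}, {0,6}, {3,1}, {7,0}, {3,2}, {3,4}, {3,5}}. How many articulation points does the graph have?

Removing 3 increases the component count from 1 to 2, so 3 is a cut vertex.
By contrast removing 7 leaves 1 component; it is not a cut vertex. No other vertex is a cut vertex either.

1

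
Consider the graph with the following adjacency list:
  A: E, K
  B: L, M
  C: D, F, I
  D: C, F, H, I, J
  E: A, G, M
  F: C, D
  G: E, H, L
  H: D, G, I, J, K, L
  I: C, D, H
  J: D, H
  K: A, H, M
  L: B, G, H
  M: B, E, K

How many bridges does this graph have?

0

The edges on the cycle H-J-D-H are not bridges since each lies on that cycle.
Every edge lies on some cycle, so there are no bridges.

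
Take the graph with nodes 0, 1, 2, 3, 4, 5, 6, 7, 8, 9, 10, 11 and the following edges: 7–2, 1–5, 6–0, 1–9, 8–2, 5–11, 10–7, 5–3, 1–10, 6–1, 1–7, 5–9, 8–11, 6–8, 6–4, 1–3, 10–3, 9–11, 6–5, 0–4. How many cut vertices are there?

Removing 6 increases the component count from 1 to 2, so 6 is a cut vertex.
By contrast removing 5 leaves 1 component; it is not a cut vertex. No other vertex is a cut vertex either.

1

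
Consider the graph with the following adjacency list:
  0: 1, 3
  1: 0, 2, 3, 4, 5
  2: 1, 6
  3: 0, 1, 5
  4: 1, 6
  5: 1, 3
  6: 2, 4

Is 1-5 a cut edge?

No

After removing 1-5, the path 1-3-5 still connects them, so the edge is not a bridge.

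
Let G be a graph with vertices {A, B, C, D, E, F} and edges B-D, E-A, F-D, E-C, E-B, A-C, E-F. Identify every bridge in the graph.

The edges on the cycle E-A-C-E are not bridges since each lies on that cycle.
Every edge lies on some cycle, so there are no bridges.

none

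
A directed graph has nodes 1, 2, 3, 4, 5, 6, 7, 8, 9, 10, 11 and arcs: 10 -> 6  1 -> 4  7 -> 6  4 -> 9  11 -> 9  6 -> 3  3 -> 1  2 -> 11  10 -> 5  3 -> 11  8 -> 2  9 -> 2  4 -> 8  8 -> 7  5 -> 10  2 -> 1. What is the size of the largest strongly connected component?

9

{1, 2, 3, 4, 6, 7, 8, 9, 11} are all mutually reachable — one SCC of size 9.
{5, 10} are all mutually reachable — one SCC of size 2.
The largest has 9 vertices.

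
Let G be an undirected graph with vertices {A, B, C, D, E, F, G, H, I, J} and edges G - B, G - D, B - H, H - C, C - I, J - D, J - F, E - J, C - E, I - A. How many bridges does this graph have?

The edges on the cycle G-B-H-C-E-J-D-G are not bridges since each lies on that cycle.
But removing I - C disconnects I from C; removing I - A disconnects I from A; removing J - F disconnects J from F — these are bridges.
That makes 3 bridges.

3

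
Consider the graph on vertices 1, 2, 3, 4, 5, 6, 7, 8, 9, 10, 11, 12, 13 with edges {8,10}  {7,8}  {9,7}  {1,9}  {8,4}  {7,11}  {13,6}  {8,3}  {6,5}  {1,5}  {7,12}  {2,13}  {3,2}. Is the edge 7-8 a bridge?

After removing 7-8, the path 7-9-1-5-6-13-2-3-8 still connects them, so the edge is not a bridge.

No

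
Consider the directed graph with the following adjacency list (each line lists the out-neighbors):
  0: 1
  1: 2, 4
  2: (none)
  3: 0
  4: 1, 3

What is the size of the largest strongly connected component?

4

{0, 1, 3, 4} are all mutually reachable — one SCC of size 4.
{2} is an SCC by itself.
The largest has 4 vertices.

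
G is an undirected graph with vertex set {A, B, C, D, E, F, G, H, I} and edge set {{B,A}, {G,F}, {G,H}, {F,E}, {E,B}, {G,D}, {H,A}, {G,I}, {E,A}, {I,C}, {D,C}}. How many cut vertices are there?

Removing G increases the component count from 1 to 2, so G is a cut vertex.
By contrast removing F leaves 1 component; it is not a cut vertex. No other vertex is a cut vertex either.

1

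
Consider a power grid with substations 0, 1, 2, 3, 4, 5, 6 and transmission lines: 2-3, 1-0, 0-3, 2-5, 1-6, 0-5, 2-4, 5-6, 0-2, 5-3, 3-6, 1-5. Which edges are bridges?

The edges on the cycle 0-2-3-5-0 are not bridges since each lies on that cycle.
But removing 4-2 disconnects 4 from 2 — this is a bridge.

2-4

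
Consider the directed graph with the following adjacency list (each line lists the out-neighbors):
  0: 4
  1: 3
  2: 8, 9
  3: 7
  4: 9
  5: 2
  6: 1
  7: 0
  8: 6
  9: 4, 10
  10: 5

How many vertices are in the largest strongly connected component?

11

{0, 1, 2, 3, 4, 5, 6, 7, 8, 9, 10} are all mutually reachable — one SCC of size 11.
The largest has 11 vertices.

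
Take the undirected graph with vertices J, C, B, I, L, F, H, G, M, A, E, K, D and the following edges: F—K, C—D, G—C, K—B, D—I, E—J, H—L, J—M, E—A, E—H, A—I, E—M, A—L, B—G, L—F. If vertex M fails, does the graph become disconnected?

No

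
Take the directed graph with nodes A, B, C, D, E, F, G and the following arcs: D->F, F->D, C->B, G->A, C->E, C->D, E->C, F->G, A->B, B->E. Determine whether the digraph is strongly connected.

Yes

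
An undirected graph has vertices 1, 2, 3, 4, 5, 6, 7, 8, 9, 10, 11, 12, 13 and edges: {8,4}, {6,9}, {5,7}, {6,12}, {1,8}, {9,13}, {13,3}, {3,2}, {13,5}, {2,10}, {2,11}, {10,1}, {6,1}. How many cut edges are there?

The edges on the cycle 6-9-13-3-2-10-1-6 are not bridges since each lies on that cycle.
But removing 5-7 disconnects 5 from 7; removing 8-1 disconnects 8 from 1; removing 11-2 disconnects 11 from 2; removing 6-12 disconnects 6 from 12 — these are bridges.
In total 6 edges are bridges.

6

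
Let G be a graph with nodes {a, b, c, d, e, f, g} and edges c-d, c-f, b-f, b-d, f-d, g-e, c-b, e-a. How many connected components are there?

Starting from a we can reach a, e, g. That is one component of size 3.
Starting from b we can reach b, c, d, f. That is one component of size 4.
Total: 2 components.

2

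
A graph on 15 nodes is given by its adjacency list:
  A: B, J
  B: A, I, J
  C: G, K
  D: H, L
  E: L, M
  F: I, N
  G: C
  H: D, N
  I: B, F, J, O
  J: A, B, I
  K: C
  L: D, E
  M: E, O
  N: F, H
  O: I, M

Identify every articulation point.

C, I

Removing C increases the component count from 2 to 3, so C is a cut vertex.
Removing I increases the component count from 2 to 3, so I is a cut vertex.
By contrast removing J leaves 2 components; it is not a cut vertex. No other vertex is a cut vertex either.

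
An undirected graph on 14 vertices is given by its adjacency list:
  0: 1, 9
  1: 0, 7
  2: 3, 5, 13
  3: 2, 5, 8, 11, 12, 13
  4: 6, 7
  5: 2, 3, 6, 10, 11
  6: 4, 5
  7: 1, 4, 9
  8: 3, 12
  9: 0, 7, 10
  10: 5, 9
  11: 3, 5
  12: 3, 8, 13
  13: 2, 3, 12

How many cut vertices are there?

1

Removing 5 increases the component count from 1 to 2, so 5 is a cut vertex.
By contrast removing 10 leaves 1 component; it is not a cut vertex. No other vertex is a cut vertex either.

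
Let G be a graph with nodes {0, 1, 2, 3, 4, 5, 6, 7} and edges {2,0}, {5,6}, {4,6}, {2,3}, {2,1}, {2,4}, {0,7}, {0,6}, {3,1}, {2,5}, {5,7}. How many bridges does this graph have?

0

The edges on the cycle 2-3-1-2 are not bridges since each lies on that cycle.
Every edge lies on some cycle, so there are no bridges.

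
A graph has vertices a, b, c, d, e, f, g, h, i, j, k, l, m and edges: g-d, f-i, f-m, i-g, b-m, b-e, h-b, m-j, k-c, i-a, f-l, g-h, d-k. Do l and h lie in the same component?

Yes

From l we can reach a, b, c, d, e, f, g, h, i, j, k, l, m, which includes h.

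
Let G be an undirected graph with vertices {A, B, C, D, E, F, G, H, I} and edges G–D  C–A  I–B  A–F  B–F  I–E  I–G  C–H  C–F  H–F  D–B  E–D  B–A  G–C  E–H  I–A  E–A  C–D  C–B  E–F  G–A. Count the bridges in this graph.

0

The edges on the cycle I-G-C-D-B-A-I are not bridges since each lies on that cycle.
Every edge lies on some cycle, so there are no bridges.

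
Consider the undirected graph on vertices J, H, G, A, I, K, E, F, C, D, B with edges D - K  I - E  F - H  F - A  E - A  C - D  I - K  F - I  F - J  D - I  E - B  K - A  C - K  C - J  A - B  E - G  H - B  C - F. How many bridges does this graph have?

1

The edges on the cycle C-F-H-B-E-I-D-C are not bridges since each lies on that cycle.
But removing G - E disconnects G from E — this is a bridge.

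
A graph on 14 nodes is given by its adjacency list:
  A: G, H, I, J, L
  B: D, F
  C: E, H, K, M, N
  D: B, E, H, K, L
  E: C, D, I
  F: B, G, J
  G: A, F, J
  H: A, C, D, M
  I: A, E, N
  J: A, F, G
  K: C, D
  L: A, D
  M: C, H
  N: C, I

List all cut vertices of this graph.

none

Removing F, for instance, still leaves 1 component. No single vertex removal increases the component count — the graph has no articulation points.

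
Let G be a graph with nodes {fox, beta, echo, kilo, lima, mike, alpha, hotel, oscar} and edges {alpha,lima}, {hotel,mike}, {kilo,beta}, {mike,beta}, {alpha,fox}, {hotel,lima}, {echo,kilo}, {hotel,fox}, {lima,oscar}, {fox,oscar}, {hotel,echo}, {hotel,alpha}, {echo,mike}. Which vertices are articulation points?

Removing hotel increases the component count from 1 to 2, so hotel is a cut vertex.
By contrast removing fox leaves 1 component; it is not a cut vertex. No other vertex is a cut vertex either.

hotel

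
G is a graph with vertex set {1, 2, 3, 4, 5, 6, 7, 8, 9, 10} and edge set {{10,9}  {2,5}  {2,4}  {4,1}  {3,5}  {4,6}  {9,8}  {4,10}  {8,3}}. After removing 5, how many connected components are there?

With 5 gone, the remaining components are: {7}; {1, 2, 3, 4, 6, 8, 9, 10}.
That is 2 components.

2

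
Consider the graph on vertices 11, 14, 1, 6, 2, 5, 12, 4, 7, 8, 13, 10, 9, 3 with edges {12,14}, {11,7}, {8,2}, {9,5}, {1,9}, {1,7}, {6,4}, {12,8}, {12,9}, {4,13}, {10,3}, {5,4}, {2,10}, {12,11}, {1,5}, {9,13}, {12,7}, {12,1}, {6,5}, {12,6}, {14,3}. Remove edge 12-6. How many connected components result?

12 and 6 are still connected via 12-1-5-6, so the component count stays at 1.

1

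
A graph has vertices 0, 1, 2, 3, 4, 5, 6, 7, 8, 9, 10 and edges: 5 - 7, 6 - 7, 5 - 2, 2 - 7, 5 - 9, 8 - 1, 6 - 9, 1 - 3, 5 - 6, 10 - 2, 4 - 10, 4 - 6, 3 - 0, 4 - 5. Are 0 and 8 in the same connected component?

From 0 we can reach 0, 1, 3, 8, which includes 8.

Yes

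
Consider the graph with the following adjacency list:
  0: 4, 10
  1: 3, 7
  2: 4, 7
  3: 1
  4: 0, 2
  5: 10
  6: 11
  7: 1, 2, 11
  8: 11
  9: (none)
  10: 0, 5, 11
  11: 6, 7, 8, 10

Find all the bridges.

The edges on the cycle 10-0-4-2-7-11-10 are not bridges since each lies on that cycle.
But removing 10-5 disconnects 10 from 5; removing 3-1 disconnects 3 from 1; removing 11-8 disconnects 11 from 8; removing 6-11 disconnects 6 from 11 — these are bridges.
In total 5 edges are bridges.

1-3, 1-7, 10-5, 11-6, 11-8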